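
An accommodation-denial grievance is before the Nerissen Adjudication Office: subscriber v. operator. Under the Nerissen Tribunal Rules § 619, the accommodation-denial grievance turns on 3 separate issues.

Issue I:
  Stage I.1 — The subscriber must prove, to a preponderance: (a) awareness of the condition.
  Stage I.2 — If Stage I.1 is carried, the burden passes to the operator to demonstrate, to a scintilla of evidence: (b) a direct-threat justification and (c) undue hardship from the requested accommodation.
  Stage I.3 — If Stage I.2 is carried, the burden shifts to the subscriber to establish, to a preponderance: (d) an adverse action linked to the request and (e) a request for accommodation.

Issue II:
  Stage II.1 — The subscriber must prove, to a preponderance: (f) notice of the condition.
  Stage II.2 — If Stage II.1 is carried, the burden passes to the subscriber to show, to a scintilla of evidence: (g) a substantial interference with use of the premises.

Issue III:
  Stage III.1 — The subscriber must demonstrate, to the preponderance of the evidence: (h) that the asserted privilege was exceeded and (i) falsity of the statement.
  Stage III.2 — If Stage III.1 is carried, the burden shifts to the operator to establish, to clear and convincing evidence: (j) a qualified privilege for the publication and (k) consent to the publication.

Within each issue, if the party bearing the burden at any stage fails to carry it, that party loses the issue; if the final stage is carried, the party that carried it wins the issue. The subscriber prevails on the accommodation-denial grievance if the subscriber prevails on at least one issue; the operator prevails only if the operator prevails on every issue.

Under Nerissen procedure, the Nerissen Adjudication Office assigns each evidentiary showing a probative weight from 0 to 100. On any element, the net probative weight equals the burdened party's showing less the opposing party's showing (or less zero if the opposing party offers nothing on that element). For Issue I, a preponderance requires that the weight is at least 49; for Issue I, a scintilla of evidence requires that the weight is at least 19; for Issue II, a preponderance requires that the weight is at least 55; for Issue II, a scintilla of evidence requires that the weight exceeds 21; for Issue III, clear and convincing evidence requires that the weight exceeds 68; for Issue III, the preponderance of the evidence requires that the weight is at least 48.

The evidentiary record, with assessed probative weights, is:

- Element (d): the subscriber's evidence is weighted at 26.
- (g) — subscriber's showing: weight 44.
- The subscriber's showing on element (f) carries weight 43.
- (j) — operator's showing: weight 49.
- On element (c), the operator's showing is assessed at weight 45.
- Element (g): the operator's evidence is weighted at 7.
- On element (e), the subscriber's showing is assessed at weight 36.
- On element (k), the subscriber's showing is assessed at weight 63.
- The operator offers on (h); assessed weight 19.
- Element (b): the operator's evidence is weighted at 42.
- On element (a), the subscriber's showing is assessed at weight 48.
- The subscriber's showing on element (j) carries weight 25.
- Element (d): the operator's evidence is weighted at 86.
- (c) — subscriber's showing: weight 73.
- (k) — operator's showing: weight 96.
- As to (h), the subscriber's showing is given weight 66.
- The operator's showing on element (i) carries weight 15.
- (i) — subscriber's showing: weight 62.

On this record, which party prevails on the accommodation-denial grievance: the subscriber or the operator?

— Issue I —
Stage I.1 — burden on subscriber; standard: a preponderance (weight is at least 49).
    (a): 48 < 49 [not met]
  Not every element is met, so the subscriber fails to carry Stage I.1.
The operator prevails on this issue.
— Issue II —
Stage II.1 (subscriber, a preponderance, weight is at least 55): (f) 43 < 55 — fails.
  The subscriber does not carry Stage II.1.
The operator prevails on this issue.
— Issue III —
At Stage III.1 the subscriber must meet the preponderance of the evidence (weight is at least 48): on (h) the weight is 66 less the opposing 19 gives net 47, < 48, so (h) does not meet the standard; on (i) the weight is 62 less the opposing 15 gives net 47, which does not reach 48, so (i) does not meet the standard.
  The subscriber does not carry Stage III.1.
The analysis ends at Stage III.1; the operator prevails on this issue.
Per-issue: Issue I → operator; Issue II → operator; Issue III → operator. The subscriber must prevail on at least one issue; overall, the operator prevails.

operator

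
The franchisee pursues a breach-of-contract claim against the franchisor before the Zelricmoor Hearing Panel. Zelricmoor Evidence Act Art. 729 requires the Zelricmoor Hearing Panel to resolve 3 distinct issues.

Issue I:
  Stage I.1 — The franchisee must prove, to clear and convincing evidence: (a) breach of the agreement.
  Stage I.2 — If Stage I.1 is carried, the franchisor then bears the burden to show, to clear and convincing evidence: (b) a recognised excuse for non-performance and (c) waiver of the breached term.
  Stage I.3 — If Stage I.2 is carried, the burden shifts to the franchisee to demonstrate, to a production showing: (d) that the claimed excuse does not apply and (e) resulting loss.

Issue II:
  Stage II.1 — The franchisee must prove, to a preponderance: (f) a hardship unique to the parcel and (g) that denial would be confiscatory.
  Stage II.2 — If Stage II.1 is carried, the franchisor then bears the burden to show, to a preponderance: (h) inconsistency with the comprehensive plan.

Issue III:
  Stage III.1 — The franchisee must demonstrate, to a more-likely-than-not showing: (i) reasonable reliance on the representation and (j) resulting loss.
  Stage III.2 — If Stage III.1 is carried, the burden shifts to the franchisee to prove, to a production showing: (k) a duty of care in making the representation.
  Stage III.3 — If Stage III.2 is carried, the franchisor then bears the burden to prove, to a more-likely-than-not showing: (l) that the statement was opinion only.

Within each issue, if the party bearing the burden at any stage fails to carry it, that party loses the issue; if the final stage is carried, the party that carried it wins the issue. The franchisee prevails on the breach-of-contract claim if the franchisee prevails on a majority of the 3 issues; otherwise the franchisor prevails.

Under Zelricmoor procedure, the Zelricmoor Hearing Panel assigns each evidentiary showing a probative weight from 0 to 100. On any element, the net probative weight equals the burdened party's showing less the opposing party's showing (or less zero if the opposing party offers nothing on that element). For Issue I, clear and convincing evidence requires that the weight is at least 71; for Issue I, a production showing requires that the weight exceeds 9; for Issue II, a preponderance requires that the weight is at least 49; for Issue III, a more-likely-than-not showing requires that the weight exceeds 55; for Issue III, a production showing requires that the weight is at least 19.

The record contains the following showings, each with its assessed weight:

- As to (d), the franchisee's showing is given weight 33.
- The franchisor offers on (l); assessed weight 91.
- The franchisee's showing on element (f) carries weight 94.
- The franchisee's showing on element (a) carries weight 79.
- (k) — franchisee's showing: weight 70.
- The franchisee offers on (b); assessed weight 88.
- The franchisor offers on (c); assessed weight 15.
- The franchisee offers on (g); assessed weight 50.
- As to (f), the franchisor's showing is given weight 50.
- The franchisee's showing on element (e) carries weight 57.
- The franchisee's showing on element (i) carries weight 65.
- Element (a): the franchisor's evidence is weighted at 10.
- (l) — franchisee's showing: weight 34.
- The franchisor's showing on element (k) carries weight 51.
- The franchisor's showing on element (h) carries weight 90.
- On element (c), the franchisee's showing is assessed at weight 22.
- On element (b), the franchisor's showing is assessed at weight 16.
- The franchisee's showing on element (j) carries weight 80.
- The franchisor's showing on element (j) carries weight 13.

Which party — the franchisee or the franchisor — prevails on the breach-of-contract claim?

— Issue I —
Stage I.1 — burden on franchisee; standard: clear and convincing evidence (weight is at least 71).
    (a): 79 − 10 = 69 < 71 [not met]
  Stage I.1 not carried; the franchisee fails its burden.
The franchisor prevails on this issue.
— Issue II —
At Stage II.1 the franchisee must meet a preponderance (weight is at least 49): on (f) the weight is 94 less the opposing 50 gives net 44, which does not reach 49, so (f) does not meet the standard; on (g) the weight is 50, which does reach 49, so (g) meets the standard.
  Not every element is met, so the franchisee fails to carry Stage II.1.
The franchisor prevails on this issue.
— Issue III —
At Stage III.1 the franchisee must meet a more-likely-than-not showing (weight exceeds 55): on (i) the weight is 65, which does exceed 55, so (i) meets the standard; on (j) the weight is 80 less the opposing 13 gives net 67, which does exceed 55, so (j) meets the standard.
  Stage III.1 carried; the burden remains with the franchisee.
At Stage III.2 the franchisee must meet a production showing (weight is at least 19): on (k) the weight is 70 less the opposing 51 gives net 19, ≥ 19, so (k) meets the standard.
  The franchisee carries Stage III.2; the franchisor now bears the burden.
At Stage III.3 the franchisor must meet a more-likely-than-not showing (weight exceeds 55): on (l) the weight is 91 less the opposing 34 gives net 57, which does exceed 55, so (l) meets the standard.
  The franchisor carries the last stage.
Every stage carried; the franchisor prevails on this issue.
Per-issue: Issue I → franchisor; Issue II → franchisor; Issue III → franchisor. The franchisee must prevail on a majority of issues; overall, the franchisor prevails.

franchisor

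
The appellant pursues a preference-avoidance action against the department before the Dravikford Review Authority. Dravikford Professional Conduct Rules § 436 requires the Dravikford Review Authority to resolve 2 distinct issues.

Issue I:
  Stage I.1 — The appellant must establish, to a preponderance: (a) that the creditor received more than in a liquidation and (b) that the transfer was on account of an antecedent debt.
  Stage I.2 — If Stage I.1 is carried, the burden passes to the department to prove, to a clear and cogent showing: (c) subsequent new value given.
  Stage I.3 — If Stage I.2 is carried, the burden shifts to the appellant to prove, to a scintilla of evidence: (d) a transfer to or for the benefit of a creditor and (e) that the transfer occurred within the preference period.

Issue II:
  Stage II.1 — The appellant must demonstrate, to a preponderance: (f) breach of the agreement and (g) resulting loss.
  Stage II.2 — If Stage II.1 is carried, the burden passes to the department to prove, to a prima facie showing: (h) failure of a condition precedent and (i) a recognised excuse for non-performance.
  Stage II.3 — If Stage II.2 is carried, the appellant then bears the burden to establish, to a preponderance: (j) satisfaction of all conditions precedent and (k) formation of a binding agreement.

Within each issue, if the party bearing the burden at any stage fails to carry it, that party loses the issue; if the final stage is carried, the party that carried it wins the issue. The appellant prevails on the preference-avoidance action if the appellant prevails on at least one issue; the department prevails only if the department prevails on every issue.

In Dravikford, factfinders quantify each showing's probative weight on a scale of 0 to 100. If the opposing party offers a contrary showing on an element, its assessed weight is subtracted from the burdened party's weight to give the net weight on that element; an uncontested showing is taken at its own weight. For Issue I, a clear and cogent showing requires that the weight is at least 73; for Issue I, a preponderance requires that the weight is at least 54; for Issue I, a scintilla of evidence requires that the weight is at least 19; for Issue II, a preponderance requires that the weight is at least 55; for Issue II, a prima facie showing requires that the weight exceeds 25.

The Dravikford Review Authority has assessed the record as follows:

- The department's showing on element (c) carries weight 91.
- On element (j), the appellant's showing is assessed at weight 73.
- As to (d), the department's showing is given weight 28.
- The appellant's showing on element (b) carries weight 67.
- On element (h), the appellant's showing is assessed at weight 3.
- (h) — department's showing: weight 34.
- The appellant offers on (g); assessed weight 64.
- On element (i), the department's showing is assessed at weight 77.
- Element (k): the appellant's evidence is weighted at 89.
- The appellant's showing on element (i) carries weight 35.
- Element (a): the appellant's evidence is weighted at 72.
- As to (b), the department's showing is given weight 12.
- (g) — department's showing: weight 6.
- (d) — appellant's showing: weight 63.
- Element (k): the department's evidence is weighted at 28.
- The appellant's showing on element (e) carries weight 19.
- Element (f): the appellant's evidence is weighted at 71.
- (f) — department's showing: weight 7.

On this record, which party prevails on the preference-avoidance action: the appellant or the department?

— Issue I —
Stage I.1 (appellant, a preponderance, weight is at least 54): (a) 72 ≥ 54 — meets; (b) net 67−12=55 ≥ 54 — meets.
  The appellant carries Stage I.1; the department now bears the burden.
Stage I.2 (department, a clear and cogent showing, weight is at least 73): (c) 91 ≥ 73 — meets.
  The department carries Stage I.2; the appellant now bears the burden.
Stage I.3 (appellant, a scintilla of evidence, weight is at least 19): (d) net 63−28=35 ≥ 19 — meets; (e) 19 ≥ 19 — meets.
  All elements met at the final stage.
All stages carried — the appellant prevails on this issue.
— Issue II —
Stage II.1 — burden on appellant; standard: a preponderance (weight is at least 55).
    (f): 71 − 7 = 64 ≥ 55 [met]
    (g): 64 − 6 = 58 ≥ 55 [met]
  The appellant carries Stage II.1; the department now bears the burden.
Stage II.2 — burden on department; standard: a prima facie showing (weight exceeds 25).
    (h): 34 − 3 = 31 > 25 [met]
    (i): 77 − 35 = 42 > 25 [met]
  Stage II.2 is satisfied; the onus moves to the appellant.
Stage II.3 — burden on appellant; standard: a preponderance (weight is at least 55).
    (j): 73 ≥ 55 [met]
    (k): 89 − 28 = 61 ≥ 55 [met]
  Stage II.3 carried; the final stage is satisfied.
Every stage carried; the appellant prevails on this issue.
Per-issue: Issue I → appellant; Issue II → appellant. The appellant must prevail on at least one issue; overall, the appellant prevails.

appellant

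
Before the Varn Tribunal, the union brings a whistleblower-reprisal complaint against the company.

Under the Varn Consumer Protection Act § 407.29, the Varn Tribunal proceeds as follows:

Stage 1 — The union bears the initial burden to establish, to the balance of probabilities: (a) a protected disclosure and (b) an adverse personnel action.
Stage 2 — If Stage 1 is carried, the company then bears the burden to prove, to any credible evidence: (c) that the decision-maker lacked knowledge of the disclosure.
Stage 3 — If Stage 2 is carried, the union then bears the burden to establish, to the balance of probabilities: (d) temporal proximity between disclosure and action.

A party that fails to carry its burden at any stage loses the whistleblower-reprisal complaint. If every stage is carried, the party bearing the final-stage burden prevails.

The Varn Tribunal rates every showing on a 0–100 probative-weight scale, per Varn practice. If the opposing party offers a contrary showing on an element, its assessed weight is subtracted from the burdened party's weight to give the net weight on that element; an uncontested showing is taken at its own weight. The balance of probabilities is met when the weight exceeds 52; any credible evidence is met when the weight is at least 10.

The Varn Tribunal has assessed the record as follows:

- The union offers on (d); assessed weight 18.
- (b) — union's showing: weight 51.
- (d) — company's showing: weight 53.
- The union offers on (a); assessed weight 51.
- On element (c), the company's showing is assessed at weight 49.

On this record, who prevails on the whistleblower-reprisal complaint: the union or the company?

Stage 1 (union, the balance of probabilities, weight exceeds 52): (a) 51 ≤ 52 — fails; (b) 51 ≤ 52 — fails.
  The union does not carry Stage 1.
The company prevails.

company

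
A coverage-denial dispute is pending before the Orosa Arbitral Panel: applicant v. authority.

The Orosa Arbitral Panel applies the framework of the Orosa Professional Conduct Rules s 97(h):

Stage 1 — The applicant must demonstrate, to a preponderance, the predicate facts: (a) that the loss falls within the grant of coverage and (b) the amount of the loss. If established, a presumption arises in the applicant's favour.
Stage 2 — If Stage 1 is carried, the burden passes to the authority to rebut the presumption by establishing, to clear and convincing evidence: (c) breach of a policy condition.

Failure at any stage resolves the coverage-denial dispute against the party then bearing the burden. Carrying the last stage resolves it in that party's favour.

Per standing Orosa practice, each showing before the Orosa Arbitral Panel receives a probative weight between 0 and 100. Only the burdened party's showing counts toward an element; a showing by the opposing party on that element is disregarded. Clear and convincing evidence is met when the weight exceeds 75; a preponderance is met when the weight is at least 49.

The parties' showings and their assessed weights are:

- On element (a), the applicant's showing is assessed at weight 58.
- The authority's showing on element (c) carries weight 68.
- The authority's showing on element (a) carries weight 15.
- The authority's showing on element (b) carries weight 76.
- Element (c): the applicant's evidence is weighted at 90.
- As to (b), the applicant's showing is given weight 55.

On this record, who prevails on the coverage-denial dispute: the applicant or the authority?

applicant

Stage 1 (applicant, a preponderance, weight is at least 49): (a) 58 (authority's 15 disregarded) ≥ 49 — meets; (b) 55 (authority's 76 disregarded) ≥ 49 — meets.
  All elements met. The burden passes to the authority.
Stage 2 (authority, clear and convincing evidence, weight exceeds 75): (c) 68 (applicant's 90 disregarded) ≤ 75 — fails.
  Stage 2 not carried; the authority fails its burden.
So the applicant prevails.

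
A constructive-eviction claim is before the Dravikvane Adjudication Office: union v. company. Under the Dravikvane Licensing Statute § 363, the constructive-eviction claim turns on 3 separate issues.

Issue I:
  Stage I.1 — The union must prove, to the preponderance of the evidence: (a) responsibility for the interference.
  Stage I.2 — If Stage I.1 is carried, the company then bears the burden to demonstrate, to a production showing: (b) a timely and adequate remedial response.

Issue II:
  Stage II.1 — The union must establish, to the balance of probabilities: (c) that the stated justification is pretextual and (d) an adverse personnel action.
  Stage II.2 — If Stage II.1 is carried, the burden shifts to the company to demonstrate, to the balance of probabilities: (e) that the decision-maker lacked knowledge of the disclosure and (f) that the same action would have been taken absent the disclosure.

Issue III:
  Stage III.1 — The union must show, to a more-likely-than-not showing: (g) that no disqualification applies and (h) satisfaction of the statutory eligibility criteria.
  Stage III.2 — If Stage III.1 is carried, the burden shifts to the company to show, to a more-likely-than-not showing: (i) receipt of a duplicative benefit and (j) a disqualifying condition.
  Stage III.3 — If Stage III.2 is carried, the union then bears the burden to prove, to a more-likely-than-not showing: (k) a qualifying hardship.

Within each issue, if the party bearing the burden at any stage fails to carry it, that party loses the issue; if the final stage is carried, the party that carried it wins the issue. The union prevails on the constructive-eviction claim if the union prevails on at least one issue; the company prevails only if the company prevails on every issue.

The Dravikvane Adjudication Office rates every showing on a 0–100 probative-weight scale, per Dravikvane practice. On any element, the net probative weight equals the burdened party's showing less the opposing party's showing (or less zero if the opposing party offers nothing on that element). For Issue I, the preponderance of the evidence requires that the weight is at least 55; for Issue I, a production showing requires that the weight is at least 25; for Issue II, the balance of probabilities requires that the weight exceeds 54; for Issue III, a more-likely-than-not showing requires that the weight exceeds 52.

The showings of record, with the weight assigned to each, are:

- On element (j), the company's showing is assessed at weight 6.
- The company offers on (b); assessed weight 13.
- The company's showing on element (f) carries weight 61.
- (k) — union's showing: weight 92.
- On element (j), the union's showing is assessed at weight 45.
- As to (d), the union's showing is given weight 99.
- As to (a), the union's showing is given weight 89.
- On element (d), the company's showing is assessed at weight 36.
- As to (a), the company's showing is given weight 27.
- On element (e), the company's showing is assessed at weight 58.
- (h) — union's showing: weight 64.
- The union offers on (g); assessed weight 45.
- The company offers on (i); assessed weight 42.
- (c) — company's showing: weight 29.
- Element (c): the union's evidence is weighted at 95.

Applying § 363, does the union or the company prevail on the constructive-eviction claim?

union

— Issue I —
Stage I.1 — burden on union; standard: the preponderance of the evidence (weight is at least 55).
    (a): 89 − 27 = 62 ≥ 55 [met]
  The union carries Stage I.1; the company now bears the burden.
Stage I.2 — burden on company; standard: a production showing (weight is at least 25).
    (b): 13 < 25 [not met]
  The company does not carry Stage I.2.
The union prevails on this issue.
— Issue II —
At Stage II.1 the union must meet the balance of probabilities (weight exceeds 54): on (c) the weight is 95 less the opposing 29 gives net 66, which does exceed 54, so (c) meets the standard; on (d) the weight is 99 less the opposing 36 gives net 63, > 54, so (d) meets the standard.
  All elements met. The burden passes to the company.
At Stage II.2 the company must meet the balance of probabilities (weight exceeds 54): on (e) the weight is 58, > 54, so (e) meets the standard; on (f) the weight is 61, > 54, so (f) meets the standard.
  All elements met at the final stage.
All stages carried — the company prevails on this issue.
— Issue III —
At Stage III.1 the union must meet a more-likely-than-not showing (weight exceeds 52): on (g) the weight is 45, which does not exceed 52, so (g) does not meet the standard; on (h) the weight is 64, which does exceed 52, so (h) meets the standard.
  The union does not carry Stage III.1.
The company prevails on this issue.
Per-issue: Issue I → union; Issue II → company; Issue III → company. The union must prevail on at least one issue; overall, the union prevails.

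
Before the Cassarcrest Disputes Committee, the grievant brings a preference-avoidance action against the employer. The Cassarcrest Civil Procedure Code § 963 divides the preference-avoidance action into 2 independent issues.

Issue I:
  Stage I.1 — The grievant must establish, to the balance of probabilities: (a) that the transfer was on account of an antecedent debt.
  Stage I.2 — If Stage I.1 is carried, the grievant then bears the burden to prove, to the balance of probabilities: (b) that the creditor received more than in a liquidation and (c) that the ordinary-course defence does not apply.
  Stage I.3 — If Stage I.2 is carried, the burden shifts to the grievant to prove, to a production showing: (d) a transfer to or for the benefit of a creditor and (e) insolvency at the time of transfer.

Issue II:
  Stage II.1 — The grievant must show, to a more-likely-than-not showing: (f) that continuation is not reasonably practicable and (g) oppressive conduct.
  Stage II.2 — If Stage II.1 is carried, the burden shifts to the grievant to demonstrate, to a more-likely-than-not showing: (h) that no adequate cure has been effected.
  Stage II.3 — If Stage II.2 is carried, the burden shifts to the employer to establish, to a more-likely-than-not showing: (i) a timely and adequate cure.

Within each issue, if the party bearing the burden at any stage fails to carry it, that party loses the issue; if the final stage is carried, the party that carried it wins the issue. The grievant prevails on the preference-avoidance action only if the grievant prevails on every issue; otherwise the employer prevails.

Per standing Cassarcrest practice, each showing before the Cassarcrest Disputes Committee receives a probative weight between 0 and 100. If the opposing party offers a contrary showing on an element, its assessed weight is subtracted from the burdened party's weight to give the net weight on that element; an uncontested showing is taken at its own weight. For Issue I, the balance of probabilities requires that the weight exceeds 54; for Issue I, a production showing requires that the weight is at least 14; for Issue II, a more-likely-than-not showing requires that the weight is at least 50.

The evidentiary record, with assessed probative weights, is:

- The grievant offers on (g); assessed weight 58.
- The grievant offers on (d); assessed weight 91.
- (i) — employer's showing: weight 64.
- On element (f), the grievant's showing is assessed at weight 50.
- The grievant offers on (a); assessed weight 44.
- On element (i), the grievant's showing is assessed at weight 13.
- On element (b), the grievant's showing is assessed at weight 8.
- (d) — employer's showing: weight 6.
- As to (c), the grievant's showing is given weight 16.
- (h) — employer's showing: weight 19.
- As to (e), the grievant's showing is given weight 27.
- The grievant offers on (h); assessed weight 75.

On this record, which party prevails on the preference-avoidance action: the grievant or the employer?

— Issue I —
Stage I.1 — burden on grievant; standard: the balance of probabilities (weight exceeds 54).
    (a): 44 ≤ 54 [not met]
  Not every element is met, so the grievant fails to carry Stage I.1.
The employer prevails on this issue.
— Issue II —
Stage II.1 (grievant, a more-likely-than-not showing, weight is at least 50): (f) 50 ≥ 50 — meets; (g) 58 ≥ 50 — meets.
  Stage II.1 is satisfied; the grievant continues to bear the burden.
Stage II.2 (grievant, a more-likely-than-not showing, weight is at least 50): (h) net 75−19=56 ≥ 50 — meets.
  All elements met. The burden passes to the employer.
Stage II.3 (employer, a more-likely-than-not showing, weight is at least 50): (i) net 64−13=51 ≥ 50 — meets.
  The employer carries the last stage.
With every stage satisfied, the employer prevails on this issue.
Per-issue: Issue I → employer; Issue II → employer. The grievant must prevail on every issue; overall, the employer prevails.

employer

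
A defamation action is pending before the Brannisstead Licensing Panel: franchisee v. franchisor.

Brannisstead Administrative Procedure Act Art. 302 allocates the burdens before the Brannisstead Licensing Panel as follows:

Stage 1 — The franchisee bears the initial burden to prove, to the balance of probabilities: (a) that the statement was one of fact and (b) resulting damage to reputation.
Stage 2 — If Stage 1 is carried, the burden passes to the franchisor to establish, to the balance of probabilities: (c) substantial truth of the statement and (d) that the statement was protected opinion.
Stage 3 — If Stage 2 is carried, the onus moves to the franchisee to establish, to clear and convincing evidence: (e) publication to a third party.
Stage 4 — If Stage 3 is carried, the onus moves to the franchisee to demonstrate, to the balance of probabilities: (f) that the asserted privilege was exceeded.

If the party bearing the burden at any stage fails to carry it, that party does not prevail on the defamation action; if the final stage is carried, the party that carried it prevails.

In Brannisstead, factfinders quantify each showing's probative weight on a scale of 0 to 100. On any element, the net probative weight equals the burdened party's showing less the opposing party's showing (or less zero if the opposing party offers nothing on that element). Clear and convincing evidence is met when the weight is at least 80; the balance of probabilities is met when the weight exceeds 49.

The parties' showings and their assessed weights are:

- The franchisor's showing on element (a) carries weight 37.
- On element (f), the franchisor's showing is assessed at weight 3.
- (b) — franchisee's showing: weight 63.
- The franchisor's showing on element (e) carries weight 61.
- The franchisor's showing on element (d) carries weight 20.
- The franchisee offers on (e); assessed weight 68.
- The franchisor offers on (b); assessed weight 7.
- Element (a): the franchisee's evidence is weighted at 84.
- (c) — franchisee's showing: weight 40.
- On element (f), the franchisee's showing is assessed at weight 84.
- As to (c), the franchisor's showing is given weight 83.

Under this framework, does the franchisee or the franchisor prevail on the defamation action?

franchisor

At Stage 1 the franchisee must meet the balance of probabilities (weight exceeds 49): on (a) the weight is 84 less the opposing 37 gives net 47, ≤ 49, so (a) does not meet the standard; on (b) the weight is 63 less the opposing 7 gives net 56, which does exceed 49, so (b) meets the standard.
  Not every element is met, so the franchisee fails to carry Stage 1.
The franchisor prevails.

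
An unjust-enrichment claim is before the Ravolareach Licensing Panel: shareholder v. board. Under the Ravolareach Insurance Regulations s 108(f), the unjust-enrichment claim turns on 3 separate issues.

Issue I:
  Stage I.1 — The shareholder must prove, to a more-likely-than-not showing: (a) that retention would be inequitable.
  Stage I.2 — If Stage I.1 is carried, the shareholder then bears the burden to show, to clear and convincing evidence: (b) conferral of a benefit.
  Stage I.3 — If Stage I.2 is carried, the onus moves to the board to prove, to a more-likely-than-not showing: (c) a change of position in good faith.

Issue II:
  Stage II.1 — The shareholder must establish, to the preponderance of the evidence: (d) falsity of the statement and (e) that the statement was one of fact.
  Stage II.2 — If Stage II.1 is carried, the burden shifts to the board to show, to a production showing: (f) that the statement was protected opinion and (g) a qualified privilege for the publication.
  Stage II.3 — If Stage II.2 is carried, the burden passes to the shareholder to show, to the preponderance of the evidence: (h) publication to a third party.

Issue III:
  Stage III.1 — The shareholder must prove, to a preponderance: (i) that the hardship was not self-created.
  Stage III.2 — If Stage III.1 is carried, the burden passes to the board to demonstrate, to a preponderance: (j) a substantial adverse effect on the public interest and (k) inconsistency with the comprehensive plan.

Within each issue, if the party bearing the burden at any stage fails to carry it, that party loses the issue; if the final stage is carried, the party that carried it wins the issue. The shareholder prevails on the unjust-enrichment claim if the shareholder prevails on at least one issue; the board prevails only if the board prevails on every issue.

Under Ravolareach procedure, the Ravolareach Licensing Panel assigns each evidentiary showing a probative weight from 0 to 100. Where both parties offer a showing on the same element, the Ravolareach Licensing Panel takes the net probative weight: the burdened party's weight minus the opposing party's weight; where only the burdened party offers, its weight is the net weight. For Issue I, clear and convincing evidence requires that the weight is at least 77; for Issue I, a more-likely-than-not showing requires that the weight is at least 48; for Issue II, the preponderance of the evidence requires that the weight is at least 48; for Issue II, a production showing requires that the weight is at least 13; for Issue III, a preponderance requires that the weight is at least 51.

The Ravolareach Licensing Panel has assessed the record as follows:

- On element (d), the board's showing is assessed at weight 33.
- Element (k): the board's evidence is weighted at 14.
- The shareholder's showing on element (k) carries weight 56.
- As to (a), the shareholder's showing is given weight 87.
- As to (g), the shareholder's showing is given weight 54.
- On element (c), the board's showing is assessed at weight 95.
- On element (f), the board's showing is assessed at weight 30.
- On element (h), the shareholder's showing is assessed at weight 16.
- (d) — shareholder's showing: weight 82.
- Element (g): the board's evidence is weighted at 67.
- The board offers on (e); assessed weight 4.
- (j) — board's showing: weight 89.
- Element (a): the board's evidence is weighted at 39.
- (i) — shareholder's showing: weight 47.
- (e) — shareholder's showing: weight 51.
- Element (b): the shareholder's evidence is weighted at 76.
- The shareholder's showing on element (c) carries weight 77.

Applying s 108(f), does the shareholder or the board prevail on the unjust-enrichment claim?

— Issue I —
Stage I.1 — burden on shareholder; standard: a more-likely-than-not showing (weight is at least 48).
    (a): 87 − 39 = 48 ≥ 48 [met]
  Stage I.1 carried; the burden remains with the shareholder.
Stage I.2 — burden on shareholder; standard: clear and convincing evidence (weight is at least 77).
    (b): 76 < 77 [not met]
  Not every element is met, so the shareholder fails to carry Stage I.2.
So the board prevails on this issue.
— Issue II —
At Stage II.1 the shareholder must meet the preponderance of the evidence (weight is at least 48): on (d) the weight is 82 less the opposing 33 gives net 49, which does reach 48, so (d) meets the standard; on (e) the weight is 51 less the opposing 4 gives net 47, which does not reach 48, so (e) does not meet the standard.
  The shareholder does not carry Stage II.1.
The analysis ends at Stage II.1; the board prevails on this issue.
— Issue III —
Stage III.1 (shareholder, a preponderance, weight is at least 51): (i) 47 < 51 — fails.
  Stage III.1 not carried; the shareholder fails its burden.
So the board prevails on this issue.
Per-issue: Issue I → board; Issue II → board; Issue III → board. The shareholder must prevail on at least one issue; overall, the board prevails.

board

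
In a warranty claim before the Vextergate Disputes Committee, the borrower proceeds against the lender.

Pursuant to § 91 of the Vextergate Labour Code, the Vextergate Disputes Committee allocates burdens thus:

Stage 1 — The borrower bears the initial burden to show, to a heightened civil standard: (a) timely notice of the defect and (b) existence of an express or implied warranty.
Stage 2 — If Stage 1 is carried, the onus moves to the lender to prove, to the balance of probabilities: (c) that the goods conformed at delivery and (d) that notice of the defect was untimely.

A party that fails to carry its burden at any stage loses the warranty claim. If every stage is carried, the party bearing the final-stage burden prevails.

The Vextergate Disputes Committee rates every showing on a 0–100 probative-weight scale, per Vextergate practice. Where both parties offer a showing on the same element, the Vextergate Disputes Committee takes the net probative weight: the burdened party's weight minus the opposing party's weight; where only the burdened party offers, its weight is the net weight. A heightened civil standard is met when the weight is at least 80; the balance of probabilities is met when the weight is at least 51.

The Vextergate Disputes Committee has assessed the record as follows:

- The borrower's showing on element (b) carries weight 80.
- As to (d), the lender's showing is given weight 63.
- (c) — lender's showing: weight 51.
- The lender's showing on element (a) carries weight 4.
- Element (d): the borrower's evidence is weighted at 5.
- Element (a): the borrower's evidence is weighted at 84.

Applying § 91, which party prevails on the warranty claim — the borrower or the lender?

lender

Stage 1 — burden on borrower; standard: a heightened civil standard (weight is at least 80).
    (a): 84 − 4 = 80 ≥ 80 [met]
    (b): 80 ≥ 80 [met]
  All elements met. The burden passes to the lender.
Stage 2 — burden on lender; standard: the balance of probabilities (weight is at least 51).
    (c): 51 ≥ 51 [met]
    (d): 63 − 5 = 58 ≥ 51 [met]
  The lender carries the last stage.
All stages carried — the lender prevails.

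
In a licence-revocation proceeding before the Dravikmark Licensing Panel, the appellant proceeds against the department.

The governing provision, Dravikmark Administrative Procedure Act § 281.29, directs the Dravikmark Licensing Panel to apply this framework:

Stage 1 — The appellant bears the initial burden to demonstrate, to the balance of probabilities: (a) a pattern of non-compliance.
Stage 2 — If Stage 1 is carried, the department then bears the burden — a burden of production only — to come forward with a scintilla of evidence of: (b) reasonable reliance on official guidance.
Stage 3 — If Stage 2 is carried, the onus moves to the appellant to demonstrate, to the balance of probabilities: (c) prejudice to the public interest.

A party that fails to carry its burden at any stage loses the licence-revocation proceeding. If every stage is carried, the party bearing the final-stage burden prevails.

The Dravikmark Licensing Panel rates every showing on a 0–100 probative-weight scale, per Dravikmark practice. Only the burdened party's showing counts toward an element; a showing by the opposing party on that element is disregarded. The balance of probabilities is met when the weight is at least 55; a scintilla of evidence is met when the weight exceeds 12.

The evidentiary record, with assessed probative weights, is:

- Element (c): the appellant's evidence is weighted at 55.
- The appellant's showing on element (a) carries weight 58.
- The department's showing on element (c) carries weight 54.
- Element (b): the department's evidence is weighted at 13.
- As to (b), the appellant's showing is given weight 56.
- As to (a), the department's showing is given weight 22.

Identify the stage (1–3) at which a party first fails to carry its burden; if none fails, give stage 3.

stage 3

Stage 1 — burden on appellant; standard: the balance of probabilities (weight is at least 55).
    (a): 58 (department's 22 disregarded) ≥ 55 [met]
  All elements met. The burden passes to the department.
Stage 2 — burden on department; standard: a scintilla of evidence (weight exceeds 12).
    (b): 13 (appellant's 56 disregarded) > 12 [met]
  Stage 2 is satisfied; the onus moves to the appellant.
Stage 3 — burden on appellant; standard: the balance of probabilities (weight is at least 55).
    (c): 55 (department's 54 disregarded) ≥ 55 [met]
  Stage 3 carried; the final stage is satisfied.
All stages carried — the appellant prevails.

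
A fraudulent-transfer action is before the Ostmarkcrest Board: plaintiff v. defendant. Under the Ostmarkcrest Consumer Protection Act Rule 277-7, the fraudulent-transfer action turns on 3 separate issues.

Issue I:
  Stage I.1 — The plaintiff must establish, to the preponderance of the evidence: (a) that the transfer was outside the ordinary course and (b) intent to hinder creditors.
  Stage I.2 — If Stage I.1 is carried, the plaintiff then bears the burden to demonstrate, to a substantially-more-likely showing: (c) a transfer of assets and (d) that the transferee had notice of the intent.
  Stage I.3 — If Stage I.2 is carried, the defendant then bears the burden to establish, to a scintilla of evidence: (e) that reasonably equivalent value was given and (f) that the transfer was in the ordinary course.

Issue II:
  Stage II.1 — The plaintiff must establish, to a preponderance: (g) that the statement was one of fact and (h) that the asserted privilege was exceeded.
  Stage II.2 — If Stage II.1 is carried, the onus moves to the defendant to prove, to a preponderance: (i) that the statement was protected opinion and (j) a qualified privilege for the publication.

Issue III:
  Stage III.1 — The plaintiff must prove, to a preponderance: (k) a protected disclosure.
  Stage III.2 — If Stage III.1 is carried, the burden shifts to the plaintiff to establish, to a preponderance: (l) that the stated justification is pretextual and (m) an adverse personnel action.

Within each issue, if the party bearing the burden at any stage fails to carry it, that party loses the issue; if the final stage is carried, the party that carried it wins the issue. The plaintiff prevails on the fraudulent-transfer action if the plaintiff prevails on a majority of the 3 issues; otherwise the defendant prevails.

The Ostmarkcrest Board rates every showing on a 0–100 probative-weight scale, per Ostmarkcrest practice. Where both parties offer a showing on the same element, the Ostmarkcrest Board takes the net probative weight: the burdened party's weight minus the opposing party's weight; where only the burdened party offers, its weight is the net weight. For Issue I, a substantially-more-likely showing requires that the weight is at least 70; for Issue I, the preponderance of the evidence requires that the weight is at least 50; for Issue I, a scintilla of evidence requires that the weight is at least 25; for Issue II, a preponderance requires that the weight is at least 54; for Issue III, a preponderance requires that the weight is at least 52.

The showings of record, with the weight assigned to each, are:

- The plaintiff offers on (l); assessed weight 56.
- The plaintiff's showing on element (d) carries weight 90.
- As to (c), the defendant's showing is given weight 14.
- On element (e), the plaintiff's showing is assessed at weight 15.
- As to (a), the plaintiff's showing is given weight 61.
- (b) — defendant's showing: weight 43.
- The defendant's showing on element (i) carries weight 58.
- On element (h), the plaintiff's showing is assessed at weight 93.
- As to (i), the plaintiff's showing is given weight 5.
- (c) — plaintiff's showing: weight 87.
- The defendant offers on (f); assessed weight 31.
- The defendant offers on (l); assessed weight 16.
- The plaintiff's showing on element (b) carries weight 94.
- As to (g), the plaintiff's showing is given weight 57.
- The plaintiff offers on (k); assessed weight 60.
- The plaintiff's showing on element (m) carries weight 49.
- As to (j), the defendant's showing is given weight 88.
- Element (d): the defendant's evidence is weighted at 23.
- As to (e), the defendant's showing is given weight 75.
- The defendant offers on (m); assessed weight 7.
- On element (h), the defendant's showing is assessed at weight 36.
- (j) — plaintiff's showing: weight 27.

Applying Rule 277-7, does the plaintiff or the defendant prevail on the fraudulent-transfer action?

defendant

— Issue I —
At Stage I.1 the plaintiff must meet the preponderance of the evidence (weight is at least 50): on (a) the weight is 61, which does reach 50, so (a) meets the standard; on (b) the weight is 94 less the opposing 43 gives net 51, ≥ 50, so (b) meets the standard.
  Stage I.1 is satisfied; the plaintiff continues to bear the burden.
At Stage I.2 the plaintiff must meet a substantially-more-likely showing (weight is at least 70): on (c) the weight is 87 less the opposing 14 gives net 73, which does reach 70, so (c) meets the standard; on (d) the weight is 90 less the opposing 23 gives net 67, which does not reach 70, so (d) does not meet the standard.
  Stage I.2 not carried; the plaintiff fails its burden.
So the defendant prevails on this issue.
— Issue II —
Stage II.1 — burden on plaintiff; standard: a preponderance (weight is at least 54).
    (g): 57 ≥ 54 [met]
    (h): 93 − 36 = 57 ≥ 54 [met]
  Stage II.1 carried; the burden shifts to the defendant.
Stage II.2 — burden on defendant; standard: a preponderance (weight is at least 54).
    (i): 58 − 5 = 53 < 54 [not met]
    (j): 88 − 27 = 61 ≥ 54 [met]
  Not every element is met, so the defendant fails to carry Stage II.2.
The plaintiff prevails on this issue.
— Issue III —
Stage III.1 (plaintiff, a preponderance, weight is at least 52): (k) 60 ≥ 52 — meets.
  All elements met. The plaintiff retains the burden for Stage III.2.
Stage III.2 (plaintiff, a preponderance, weight is at least 52): (l) net 56−16=40 < 52 — fails; (m) net 49−7=42 < 52 — fails.
  Not every element is met, so the plaintiff fails to carry Stage III.2.
The analysis ends at Stage III.2; the defendant prevails on this issue.
Per-issue: Issue I → defendant; Issue II → plaintiff; Issue III → defendant. The plaintiff must prevail on a majority of issues; overall, the defendant prevails.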